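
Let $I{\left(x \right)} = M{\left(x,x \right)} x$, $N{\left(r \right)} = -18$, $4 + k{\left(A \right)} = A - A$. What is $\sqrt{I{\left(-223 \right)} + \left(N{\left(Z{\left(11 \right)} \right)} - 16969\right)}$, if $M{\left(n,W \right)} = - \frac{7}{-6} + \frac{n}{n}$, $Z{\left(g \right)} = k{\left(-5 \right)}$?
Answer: $\frac{i \sqrt{628926}}{6} \approx 132.17 i$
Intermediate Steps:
$k{\left(A \right)} = -4$ ($k{\left(A \right)} = -4 + \left(A - A\right) = -4 + 0 = -4$)
$Z{\left(g \right)} = -4$
$M{\left(n,W \right)} = \frac{13}{6}$ ($M{\left(n,W \right)} = \left(-7\right) \left(- \frac{1}{6}\right) + 1 = \frac{7}{6} + 1 = \frac{13}{6}$)
$I{\left(x \right)} = \frac{13 x}{6}$
$\sqrt{I{\left(-223 \right)} + \left(N{\left(Z{\left(11 \right)} \right)} - 16969\right)} = \sqrt{\frac{13}{6} \left(-223\right) - 16987} = \sqrt{- \frac{2899}{6} - 16987} = \sqrt{- \frac{104821}{6}} = \frac{i \sqrt{628926}}{6}$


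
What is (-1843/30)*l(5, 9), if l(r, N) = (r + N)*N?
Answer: -38703/5 ≈ -7740.6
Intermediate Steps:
l(r, N) = N*(N + r) (l(r, N) = (N + r)*N = N*(N + r))
(-1843/30)*l(5, 9) = (-1843/30)*(9*(9 + 5)) = (-1843/30)*(9*14) = -97*19/30*126 = -1843/30*126 = -38703/5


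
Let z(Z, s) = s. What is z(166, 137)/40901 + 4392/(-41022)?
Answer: -9667621/93213379 ≈ -0.10371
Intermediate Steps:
z(166, 137)/40901 + 4392/(-41022) = 137/40901 + 4392/(-41022) = 137*(1/40901) + 4392*(-1/41022) = 137/40901 - 244/2279 = -9667621/93213379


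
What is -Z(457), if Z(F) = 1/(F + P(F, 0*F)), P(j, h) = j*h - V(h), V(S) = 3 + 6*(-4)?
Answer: -1/478 ≈ -0.0020920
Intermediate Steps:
V(S) = -21 (V(S) = 3 - 24 = -21)
P(j, h) = 21 + h*j (P(j, h) = j*h - 1*(-21) = h*j + 21 = 21 + h*j)
Z(F) = 1/(21 + F) (Z(F) = 1/(F + (21 + (0*F)*F)) = 1/(F + (21 + 0*F)) = 1/(F + (21 + 0)) = 1/(F + 21) = 1/(21 + F))
-Z(457) = -1/(21 + 457) = -1/478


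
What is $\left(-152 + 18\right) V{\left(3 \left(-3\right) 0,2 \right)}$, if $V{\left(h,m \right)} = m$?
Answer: $-268$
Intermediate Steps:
$\left(-152 + 18\right) V{\left(3 \left(-3\right) 0,2 \right)} = \left(-152 + 18\right) 2 = \left(-134\right) 2 = -268$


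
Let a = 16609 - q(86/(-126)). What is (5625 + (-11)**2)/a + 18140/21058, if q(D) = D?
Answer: 6651207821/5508825445 ≈ 1.2074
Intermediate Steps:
a = 1046410/63 (a = 16609 - 86/(-126) = 16609 - 86*(-1)/126 = 16609 - 1*(-43/63) = 16609 + 43/63 = 1046410/63 ≈ 16610.)
(5625 + (-11)**2)/a + 18140/21058 = (5625 + (-11)**2)/(1046410/63) + 18140/21058 = (5625 + 121)*(63/1046410) + 18140*(1/21058) = 5746*(63/1046410) + 9070/10529 = 180999/523205 + 9070/10529 = 6651207821/5508825445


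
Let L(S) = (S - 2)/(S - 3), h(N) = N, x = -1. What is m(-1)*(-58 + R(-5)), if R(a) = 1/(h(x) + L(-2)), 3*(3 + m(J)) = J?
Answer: 210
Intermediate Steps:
m(J) = -3 + J/3
L(S) = (-2 + S)/(-3 + S)
R(a) = -5 (R(a) = 1/(-1 + (-2 - 2)/(-3 - 2)) = 1/(-1 - 4/(-5)) = 1/(-1 - ⅕*(-4)) = 1/(-1 + ⅘) = 1/(-⅕) = -5)
m(-1)*(-58 + R(-5)) = (-3 + (⅓)*(-1))*(-58 - 5) = (-3 - ⅓)*(-63) = -10/3*(-63) = 210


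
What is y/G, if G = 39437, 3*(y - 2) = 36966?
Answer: 12324/39437 ≈ 0.31250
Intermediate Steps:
y = 12324 (y = 2 + (1/3)*36966 = 2 + 12322 = 12324)
y/G = 12324/39437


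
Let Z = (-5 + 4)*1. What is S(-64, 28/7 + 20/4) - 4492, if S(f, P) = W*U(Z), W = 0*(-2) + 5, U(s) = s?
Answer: -4497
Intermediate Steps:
Z = -1 (Z = -1*1 = -1)
W = 5 (W = 0 + 5 = 5)
S(f, P) = -5 (S(f, P) = 5*(-1) = -5)
S(-64, 28/7 + 20/4) - 4492 = -5 - 4492 = -4497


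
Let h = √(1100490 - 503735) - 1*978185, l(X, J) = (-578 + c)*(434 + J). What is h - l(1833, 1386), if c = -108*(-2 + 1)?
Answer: -122785 + 41*√355 ≈ -1.2201e+5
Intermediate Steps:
c = 108 (c = -108*(-1) = -18*(-6) = 108)
l(X, J) = -203980 - 470*J (l(X, J) = (-578 + 108)*(434 + J) = -470*(434 + J) = -203980 - 470*J)
h = -978185 + 41*√355 (h = √596755 - 978185 = 41*√355 - 978185 = -978185 + 41*√355 ≈ -9.7741e+5)
h - l(1833, 1386) = (-978185 + 41*√355) - (-203980 - 470*1386) = (-978185 + 41*√355) - (-203980 - 651420) = (-978185 + 41*√355) - 1*(-855400) = (-978185 + 41*√355) + 855400 = -122785 + 41*√355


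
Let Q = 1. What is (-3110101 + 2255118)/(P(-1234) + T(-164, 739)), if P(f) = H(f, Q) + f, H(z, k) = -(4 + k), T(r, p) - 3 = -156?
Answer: 854983/1392 ≈ 614.21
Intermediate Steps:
T(r, p) = -153 (T(r, p) = 3 - 156 = -153)
H(z, k) = -4 - k
P(f) = -5 + f (P(f) = (-4 - 1*1) + f = (-4 - 1) + f = -5 + f)
(-3110101 + 2255118)/(P(-1234) + T(-164, 739)) = (-3110101 + 2255118)/((-5 - 1234) - 153) = -854983/(-1239 - 153) = -854983/(-1392) = -854983*(-1/1392) = 854983/1392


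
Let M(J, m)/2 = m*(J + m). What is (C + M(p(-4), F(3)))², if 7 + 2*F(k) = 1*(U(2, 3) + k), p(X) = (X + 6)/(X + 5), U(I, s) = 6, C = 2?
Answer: 64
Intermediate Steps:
p(X) = (6 + X)/(5 + X)
F(k) = -½ + k/2 (F(k) = -7/2 + (1*(6 + k))/2 = -7/2 + (6 + k)/2 = -7/2 + (3 + k/2) = -½ + k/2)
M(J, m) = 2*m*(J + m) (M(J, m) = 2*(m*(J + m)) = 2*m*(J + m))
(C + M(p(-4), F(3)))² = (2 + 2*(-½ + (½)*3)*((6 - 4)/(5 - 4) + (-½ + (½)*3)))² = (2 + 2*(-½ + 3/2)*(2/1 + (-½ + 3/2)))² = (2 + 2*1*(1*2 + 1))² = (2 + 2*1*(2 + 1))² = (2 + 2*1*3)² = (2 + 6)² = 8² = 64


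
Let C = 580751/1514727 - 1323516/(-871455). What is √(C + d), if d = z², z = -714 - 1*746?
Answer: √45854265985102608412667330445/146668490865 ≈ 1460.0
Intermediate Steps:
z = -1460 (z = -714 - 746 = -1460)
C = 836954594279/440005472595 (C = 580751*(1/1514727) - 1323516*(-1/871455) = 580751/1514727 + 441172/290485 = 836954594279/440005472595 ≈ 1.9021)
d = 2131600 (d = (-1460)² = 2131600)
√(C + d) = √(836954594279/440005472595 + 2131600) = √(937916502338096279/440005472595) = √45854265985102608412667330445/146668490865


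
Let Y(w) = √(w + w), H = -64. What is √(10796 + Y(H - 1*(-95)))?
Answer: √(10796 + √62) ≈ 103.94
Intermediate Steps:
Y(w) = √2*√w (Y(w) = √(2*w) = √2*√w)
√(10796 + Y(H - 1*(-95))) = √(10796 + √2*√(-64 - 1*(-95))) = √(10796 + √2*√(-64 + 95)) = √(10796 + √2*√31) = √(10796 + √62)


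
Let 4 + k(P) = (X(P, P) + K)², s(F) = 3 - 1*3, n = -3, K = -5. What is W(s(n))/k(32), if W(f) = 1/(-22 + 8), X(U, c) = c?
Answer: -1/10150 ≈ -9.8522e-5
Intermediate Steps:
s(F) = 0 (s(F) = 3 - 3 = 0)
W(f) = -1/14 (W(f) = 1/(-14) = -1/14)
k(P) = -4 + (-5 + P)² (k(P) = -4 + (P - 5)² = -4 + (-5 + P)²)
W(s(n))/k(32) = -1/(14*(-4 + (-5 + 32)²)) = -1/(14*(-4 + 27²)) = -1/(14*(-4 + 729)) = -1/14/725 = -1/14*1/725 = -1/10150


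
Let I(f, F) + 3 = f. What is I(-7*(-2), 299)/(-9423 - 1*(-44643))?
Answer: 11/35220 ≈ 0.00031232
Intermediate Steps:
I(f, F) = -3 + f
I(-7*(-2), 299)/(-9423 - 1*(-44643)) = (-3 - 7*(-2))/(-9423 - 1*(-44643)) = (-3 + 14)/(-9423 + 44643) = 11/35220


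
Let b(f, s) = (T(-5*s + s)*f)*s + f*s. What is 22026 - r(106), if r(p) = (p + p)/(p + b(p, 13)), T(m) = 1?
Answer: 594700/27 ≈ 22026.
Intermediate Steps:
b(f, s) = 2*f*s (b(f, s) = (1*f)*s + f*s = f*s + f*s = 2*f*s)
r(p) = 2/27 (r(p) = (p + p)/(p + 2*p*13) = (2*p)/(p + 26*p) = (2*p)/((27*p)) = (2*p)*(1/(27*p)) = 2/27)
22026 - r(106) = 22026 - 1*2/27 = 22026 - 2/27 = 594700/27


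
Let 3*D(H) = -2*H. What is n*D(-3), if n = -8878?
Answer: -17756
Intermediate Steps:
D(H) = -2*H/3 (D(H) = (-2*H)/3 = -2*H/3)
n*D(-3) = -(-17756)*(-3)/3 = -8878*2 = -17756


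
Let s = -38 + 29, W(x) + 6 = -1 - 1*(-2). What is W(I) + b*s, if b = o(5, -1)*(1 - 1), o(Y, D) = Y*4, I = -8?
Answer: -5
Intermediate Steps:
o(Y, D) = 4*Y
W(x) = -5 (W(x) = -6 + (-1 - 1*(-2)) = -6 + (-1 + 2) = -6 + 1 = -5)
s = -9
b = 0 (b = (4*5)*(1 - 1) = 20*0 = 0)
W(I) + b*s = -5 + 0*(-9) = -5 + 0 = -5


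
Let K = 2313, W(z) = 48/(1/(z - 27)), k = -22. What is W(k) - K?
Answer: -4665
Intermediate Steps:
W(z) = -1296 + 48*z (W(z) = 48/(1/(-27 + z)) = 48*(-27 + z) = -1296 + 48*z)
W(k) - K = (-1296 + 48*(-22)) - 1*2313 = (-1296 - 1056) - 2313 = -2352 - 2313 = -4665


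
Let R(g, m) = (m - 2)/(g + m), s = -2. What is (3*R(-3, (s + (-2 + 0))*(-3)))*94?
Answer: 940/3 ≈ 313.33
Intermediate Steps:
R(g, m) = (-2 + m)/(g + m)
(3*R(-3, (s + (-2 + 0))*(-3)))*94 = (3*((-2 + (-2 + (-2 + 0))*(-3))/(-3 + (-2 + (-2 + 0))*(-3))))*94 = (3*((-2 + (-2 - 2)*(-3))/(-3 + (-2 - 2)*(-3))))*94 = (3*((-2 - 4*(-3))/(-3 - 4*(-3))))*94 = (3*((-2 + 12)/(-3 + 12)))*94 = (3*(10/9))*94 = (10/3)*94 = 940/3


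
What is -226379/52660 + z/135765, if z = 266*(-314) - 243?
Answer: -7029103031/1429876980 ≈ -4.9159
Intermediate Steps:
z = -83767 (z = -83524 - 243 = -83767)
-226379/52660 + z/135765 = -226379/52660 - 83767/135765 = -7029103031/1429876980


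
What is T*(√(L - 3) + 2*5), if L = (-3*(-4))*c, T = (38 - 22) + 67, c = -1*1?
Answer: 830 + 83*I*√15 ≈ 830.0 + 321.46*I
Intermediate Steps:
c = -1
T = 83 (T = 16 + 67 = 83)
L = -12 (L = -3*(-4)*(-1) = 12*(-1) = -12)
T*(√(L - 3) + 2*5) = 83*(√(-12 - 3) + 2*5) = 83*(√(-15) + 10) = 83*(I*√15 + 10) = 83*(10 + I*√15) = 830 + 83*I*√15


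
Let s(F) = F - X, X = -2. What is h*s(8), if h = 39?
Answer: 390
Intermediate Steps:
s(F) = 2 + F (s(F) = F - 1*(-2) = F + 2 = 2 + F)
h*s(8) = 39*(2 + 8) = 39*10 = 390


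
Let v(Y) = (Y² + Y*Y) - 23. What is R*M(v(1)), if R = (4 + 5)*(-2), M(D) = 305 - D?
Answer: -5868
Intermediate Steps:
v(Y) = -23 + 2*Y² (v(Y) = (Y² + Y²) - 23 = 2*Y² - 23 = -23 + 2*Y²)
R = -18 (R = 9*(-2) = -18)
R*M(v(1)) = -18*(305 - (-23 + 2*1²)) = -18*(305 - (-23 + 2*1)) = -18*(305 - (-23 + 2)) = -18*(305 - 1*(-21)) = -18*(305 + 21) = -18*326 = -5868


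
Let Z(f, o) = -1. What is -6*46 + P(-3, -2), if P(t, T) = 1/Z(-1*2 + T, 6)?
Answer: -277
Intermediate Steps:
P(t, T) = -1 (P(t, T) = 1/(-1) = -1)
-6*46 + P(-3, -2) = -6*46 - 1 = -276 - 1 = -277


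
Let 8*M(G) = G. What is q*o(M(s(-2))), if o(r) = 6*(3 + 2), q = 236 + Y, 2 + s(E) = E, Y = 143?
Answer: 11370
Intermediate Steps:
s(E) = -2 + E
M(G) = G/8
q = 379 (q = 236 + 143 = 379)
o(r) = 30 (o(r) = 6*5 = 30)
q*o(M(s(-2))) = 379*30 = 11370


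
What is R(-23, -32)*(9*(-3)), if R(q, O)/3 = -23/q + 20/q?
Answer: -243/23 ≈ -10.565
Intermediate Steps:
R(q, O) = -9/q (R(q, O) = 3*(-23/q + 20/q) = 3*(-3/q) = -9/q)
R(-23, -32)*(9*(-3)) = (-9/(-23))*(9*(-3)) = -9*(-1/23)*(-27) = (9/23)*(-27) = -243/23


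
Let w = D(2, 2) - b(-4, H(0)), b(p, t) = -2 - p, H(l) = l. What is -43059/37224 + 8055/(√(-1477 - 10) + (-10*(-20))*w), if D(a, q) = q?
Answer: -14353/12408 - 8055*I*√1487/1487 ≈ -1.1568 - 208.89*I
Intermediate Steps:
w = 0 (w = 2 - (-2 - 1*(-4)) = 2 - (-2 + 4) = 2 - 1*2 = 2 - 2 = 0)
-43059/37224 + 8055/(√(-1477 - 10) + (-10*(-20))*w) = -43059/37224 + 8055/(√(-1477 - 10) - 10*(-20)*0) = -43059*1/37224 + 8055/(√(-1487) + 200*0) = -14353/12408 + 8055/(I*√1487 + 0) = -14353/12408 + 8055/((I*√1487)) = -14353/12408 + 8055*(-I*√1487/1487) = -14353/12408 - 8055*I*√1487/1487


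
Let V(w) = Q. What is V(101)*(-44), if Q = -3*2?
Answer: 264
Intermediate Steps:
Q = -6
V(w) = -6
V(101)*(-44) = -6*(-44) = 264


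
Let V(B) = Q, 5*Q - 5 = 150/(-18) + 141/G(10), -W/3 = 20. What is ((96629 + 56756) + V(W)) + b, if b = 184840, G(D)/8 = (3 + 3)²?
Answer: 54115909/160 ≈ 3.3822e+5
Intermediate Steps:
G(D) = 288 (G(D) = 8*(3 + 3)² = 8*6² = 8*36 = 288)
W = -60 (W = -3*20 = -60)
Q = -91/160 (Q = 1 + (150/(-18) + 141/288)/5 = 1 + (150*(-1/18) + 141*(1/288))/5 = 1 + (-25/3 + 47/96)/5 = 1 + (⅕)*(-251/32) = 1 - 251/160 = -91/160 ≈ -0.56875)
V(B) = -91/160
((96629 + 56756) + V(W)) + b = ((96629 + 56756) - 91/160) + 184840 = (153385 - 91/160) + 184840 = 24541509/160 + 184840 = 54115909/160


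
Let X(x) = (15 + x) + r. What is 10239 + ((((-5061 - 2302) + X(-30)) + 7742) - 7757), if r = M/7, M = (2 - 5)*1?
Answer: 19919/7 ≈ 2845.6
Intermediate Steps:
M = -3 (M = -3*1 = -3)
r = -3/7 ≈ -0.42857
X(x) = 102/7 + x (X(x) = (15 + x) - 3/7 = 102/7 + x)
10239 + ((((-5061 - 2302) + X(-30)) + 7742) - 7757) = 10239 + ((((-5061 - 2302) + (102/7 - 30)) + 7742) - 7757) = 10239 + (((-7363 - 108/7) + 7742) - 7757) = 10239 + ((-51649/7 + 7742) - 7757) = 10239 + (2545/7 - 7757) = 10239 - 51754/7 = 19919/7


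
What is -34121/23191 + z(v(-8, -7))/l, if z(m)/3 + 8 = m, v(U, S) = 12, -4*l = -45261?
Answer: -514412471/349882617 ≈ -1.4702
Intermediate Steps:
l = 45261/4 (l = -¼*(-45261) = 45261/4 ≈ 11315.)
z(m) = -24 + 3*m
-34121/23191 + z(v(-8, -7))/l = -34121/23191 + (-24 + 3*12)/(45261/4) = -34121*1/23191 + (-24 + 36)*(4/45261) = -34121/23191 + 12*(4/45261) = -34121/23191 + 16/15087 = -514412471/349882617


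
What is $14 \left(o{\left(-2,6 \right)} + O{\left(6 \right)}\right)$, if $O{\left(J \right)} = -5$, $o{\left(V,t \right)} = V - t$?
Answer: $-182$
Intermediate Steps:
$14 \left(o{\left(-2,6 \right)} + O{\left(6 \right)}\right) = 14 \left(\left(-2 - 6\right) - 5\right) = 14 \left(-8 - 5\right) = 14 \left(-13\right) = -182$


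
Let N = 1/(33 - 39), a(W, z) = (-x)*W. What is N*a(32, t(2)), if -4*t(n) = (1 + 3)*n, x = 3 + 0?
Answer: 16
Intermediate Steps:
x = 3
t(n) = -n (t(n) = -(1 + 3)*n/4 = -n)
a(W, z) = -3*W (a(W, z) = (-1*3)*W = -3*W)
N = -1/6 (N = 1/(-6) = -1/6 ≈ -0.16667)
N*a(32, t(2)) = -(-1)*32/2 = -1/6*(-96) = 16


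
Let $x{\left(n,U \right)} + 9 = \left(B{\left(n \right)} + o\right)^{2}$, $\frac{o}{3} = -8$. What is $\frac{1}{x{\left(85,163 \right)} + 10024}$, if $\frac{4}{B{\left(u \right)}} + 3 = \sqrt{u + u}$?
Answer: $\frac{30493271}{322847816409} + \frac{3424 \sqrt{170}}{322847816409} \approx 9.4589 \cdot 10^{-5}$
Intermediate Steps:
$o = -24$ ($o = 3 \left(-8\right) = -24$)
$B{\left(u \right)} = \frac{4}{-3 + \sqrt{2} \sqrt{u}}$ ($B{\left(u \right)} = \frac{4}{-3 + \sqrt{u + u}} = \frac{4}{-3 + \sqrt{2 u}} = \frac{4}{-3 + \sqrt{2} \sqrt{u}}$)
$x{\left(n,U \right)} = -9 + \left(-24 + \frac{4}{-3 + \sqrt{2} \sqrt{n}}\right)^{2}$ ($x{\left(n,U \right)} = -9 + \left(\frac{4}{-3 + \sqrt{2} \sqrt{n}} - 24\right)^{2} = -9 + \left(-24 + \frac{4}{-3 + \sqrt{2} \sqrt{n}}\right)^{2}$)
$\frac{1}{x{\left(85,163 \right)} + 10024} = \frac{1}{\left(-9 + \left(24 - \frac{4}{-3 + \sqrt{2} \sqrt{85}}\right)^{2}\right) + 10024} = \frac{1}{\left(-9 + \left(24 - \frac{4}{-3 + \sqrt{170}}\right)^{2}\right) + 10024} = \frac{1}{10015 + \left(24 - \frac{4}{-3 + \sqrt{170}}\right)^{2}}$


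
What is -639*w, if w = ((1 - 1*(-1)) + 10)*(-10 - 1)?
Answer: 84348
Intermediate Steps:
w = -132 (w = ((1 + 1) + 10)*(-11) = (2 + 10)*(-11) = 12*(-11) = -132)
-639*w = -639*(-132) = 84348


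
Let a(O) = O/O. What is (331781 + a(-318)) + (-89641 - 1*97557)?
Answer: 144584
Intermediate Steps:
a(O) = 1
(331781 + a(-318)) + (-89641 - 1*97557) = (331781 + 1) + (-89641 - 1*97557) = 331782 + (-89641 - 97557) = 331782 - 187198 = 144584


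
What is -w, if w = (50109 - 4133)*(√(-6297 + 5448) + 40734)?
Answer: -1872786384 - 45976*I*√849 ≈ -1.8728e+9 - 1.3396e+6*I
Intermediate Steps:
w = 1872786384 + 45976*I*√849 (w = 45976*(√(-849) + 40734) = 45976*(I*√849 + 40734) = 45976*(40734 + I*√849) = 1872786384 + 45976*I*√849 ≈ 1.8728e+9 + 1.3396e+6*I)
-w = -(1872786384 + 45976*I*√849) = -1872786384 - 45976*I*√849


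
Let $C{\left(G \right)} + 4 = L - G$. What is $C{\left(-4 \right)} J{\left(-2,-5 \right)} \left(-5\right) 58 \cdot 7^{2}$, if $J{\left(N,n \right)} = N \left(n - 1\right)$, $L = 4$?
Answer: $-682080$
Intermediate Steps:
$J{\left(N,n \right)} = N \left(-1 + n\right)$
$C{\left(G \right)} = - G$ ($C{\left(G \right)} = -4 - \left(-4 + G\right) = - G$)
$C{\left(-4 \right)} J{\left(-2,-5 \right)} \left(-5\right) 58 \cdot 7^{2} = \left(-1\right) \left(-4\right) \left(- 2 \left(-1 - 5\right)\right) \left(-5\right) 58 \cdot 7^{2} = 4 \left(\left(-2\right) \left(-6\right)\right) \left(-5\right) 58 \cdot 49 = 4 \cdot 12 \left(-5\right) 58 \cdot 49 = 48 \left(-5\right) 58 \cdot 49 = \left(-240\right) 58 \cdot 49 = \left(-13920\right) 49 = -682080$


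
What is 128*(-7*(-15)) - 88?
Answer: 13352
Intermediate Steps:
128*(-7*(-15)) - 88 = 128*105 - 88 = 13440 - 88 = 13352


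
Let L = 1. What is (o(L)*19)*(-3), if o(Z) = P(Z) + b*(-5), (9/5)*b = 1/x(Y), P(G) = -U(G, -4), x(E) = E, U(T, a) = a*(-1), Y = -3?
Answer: 1577/9 ≈ 175.22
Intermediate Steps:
U(T, a) = -a
P(G) = -4 (P(G) = -(-1)*(-4) = -1*4 = -4)
b = -5/27 (b = (5/9)/(-3) = (5/9)*(-⅓) = -5/27 ≈ -0.18519)
o(Z) = -83/27 (o(Z) = -4 - 5/27*(-5) = -4 + 25/27 = -83/27)
(o(L)*19)*(-3) = -83/27*19*(-3) = -1577/27*(-3) = 1577/9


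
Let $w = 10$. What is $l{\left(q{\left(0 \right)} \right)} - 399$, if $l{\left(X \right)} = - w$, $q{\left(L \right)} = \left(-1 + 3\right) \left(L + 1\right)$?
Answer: $-409$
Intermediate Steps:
$q{\left(L \right)} = 2 + 2 L$ ($q{\left(L \right)} = 2 \left(1 + L\right) = 2 + 2 L$)
$l{\left(X \right)} = -10$ ($l{\left(X \right)} = \left(-1\right) 10 = -10$)
$l{\left(q{\left(0 \right)} \right)} - 399 = -10 - 399 = -409$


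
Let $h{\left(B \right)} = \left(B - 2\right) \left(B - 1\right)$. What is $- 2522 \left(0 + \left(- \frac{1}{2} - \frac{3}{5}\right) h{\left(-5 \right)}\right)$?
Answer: $\frac{582582}{5} \approx 1.1652 \cdot 10^{5}$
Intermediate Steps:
$h{\left(B \right)} = \left(-1 + B\right) \left(-2 + B\right)$ ($h{\left(B \right)} = \left(-2 + B\right) \left(-1 + B\right) = \left(-1 + B\right) \left(-2 + B\right)$)
$- 2522 \left(0 + \left(- \frac{1}{2} - \frac{3}{5}\right) h{\left(-5 \right)}\right) = - 2522 \left(0 + \left(- \frac{1}{2} - \frac{3}{5}\right) \left(2 + \left(-5\right)^{2} - -15\right)\right) = - 2522 \left(0 + \left(\left(-1\right) \frac{1}{2} - \frac{3}{5}\right) \left(2 + 25 + 15\right)\right) = - 2522 \left(0 + \left(- \frac{1}{2} - \frac{3}{5}\right) 42\right) = - 2522 \left(0 - \frac{231}{5}\right) = \left(-2522\right) \left(- \frac{231}{5}\right) = \frac{582582}{5}$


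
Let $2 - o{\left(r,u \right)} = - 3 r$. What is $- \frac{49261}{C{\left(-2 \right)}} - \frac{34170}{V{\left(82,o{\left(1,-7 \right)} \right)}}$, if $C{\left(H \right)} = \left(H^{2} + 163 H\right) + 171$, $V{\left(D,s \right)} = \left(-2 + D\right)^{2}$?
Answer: $\frac{31011073}{96640} \approx 320.89$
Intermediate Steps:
$o{\left(r,u \right)} = 2 + 3 r$ ($o{\left(r,u \right)} = 2 - - 3 r = 2 + 3 r$)
$C{\left(H \right)} = 171 + H^{2} + 163 H$
$- \frac{49261}{C{\left(-2 \right)}} - \frac{34170}{V{\left(82,o{\left(1,-7 \right)} \right)}} = - \frac{49261}{171 + \left(-2\right)^{2} + 163 \left(-2\right)} - \frac{34170}{\left(-2 + 82\right)^{2}} = - \frac{49261}{171 + 4 - 326} - \frac{34170}{80^{2}} = - \frac{49261}{-151} - \frac{34170}{6400} = \left(-49261\right) \left(- \frac{1}{151}\right) - \frac{3417}{640} = \frac{49261}{151} - \frac{3417}{640} = \frac{31011073}{96640}$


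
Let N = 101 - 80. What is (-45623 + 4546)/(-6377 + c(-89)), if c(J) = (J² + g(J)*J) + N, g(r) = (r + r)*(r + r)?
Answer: 41077/2818311 ≈ 0.014575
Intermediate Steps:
N = 21
g(r) = 4*r² (g(r) = (2*r)*(2*r) = 4*r²)
c(J) = 21 + J² + 4*J³ (c(J) = (J² + (4*J²)*J) + 21 = (J² + 4*J³) + 21 = 21 + J² + 4*J³)
(-45623 + 4546)/(-6377 + c(-89)) = (-45623 + 4546)/(-6377 + (21 + (-89)² + 4*(-89)³)) = -41077/(-6377 + (21 + 7921 + 4*(-704969))) = -41077/(-6377 + (21 + 7921 - 2819876)) = -41077/(-6377 - 2811934) = -41077/(-2818311) = -41077*(-1/2818311) = 41077/2818311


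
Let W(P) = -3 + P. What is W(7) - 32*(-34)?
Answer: 1092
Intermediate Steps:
W(7) - 32*(-34) = (-3 + 7) - 32*(-34) = 4 + 1088 = 1092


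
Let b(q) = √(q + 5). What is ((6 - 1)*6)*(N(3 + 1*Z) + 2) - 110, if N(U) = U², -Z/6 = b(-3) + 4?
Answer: 15340 + 7560*√2 ≈ 26031.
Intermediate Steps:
b(q) = √(5 + q)
Z = -24 - 6*√2 (Z = -6*(√(5 - 3) + 4) = -6*(√2 + 4) = -6*(4 + √2) = -24 - 6*√2 ≈ -32.485)
((6 - 1)*6)*(N(3 + 1*Z) + 2) - 110 = ((6 - 1)*6)*((3 + 1*(-24 - 6*√2))² + 2) - 110 = (5*6)*((3 + (-24 - 6*√2))² + 2) - 110 = 30*((-21 - 6*√2)² + 2) - 110 = 30*(2 + (-21 - 6*√2)²) - 110 = (60 + 30*(-21 - 6*√2)²) - 110 = -50 + 30*(-21 - 6*√2)²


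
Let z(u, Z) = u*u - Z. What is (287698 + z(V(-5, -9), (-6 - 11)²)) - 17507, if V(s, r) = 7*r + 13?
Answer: 272402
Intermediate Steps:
V(s, r) = 13 + 7*r
z(u, Z) = u² - Z
(287698 + z(V(-5, -9), (-6 - 11)²)) - 17507 = (287698 + ((13 + 7*(-9))² - (-6 - 11)²)) - 17507 = (287698 + ((13 - 63)² - 1*(-17)²)) - 17507 = (287698 + ((-50)² - 1*289)) - 17507 = (287698 + (2500 - 289)) - 17507 = (287698 + 2211) - 17507 = 289909 - 17507 = 272402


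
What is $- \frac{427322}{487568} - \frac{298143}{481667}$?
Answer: $- \frac{175595945999}{117422707928} \approx -1.4954$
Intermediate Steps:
$- \frac{427322}{487568} - \frac{298143}{481667} = \left(-427322\right) \frac{1}{487568} - \frac{298143}{481667} = - \frac{213661}{243784} - \frac{298143}{481667} = - \frac{175595945999}{117422707928}$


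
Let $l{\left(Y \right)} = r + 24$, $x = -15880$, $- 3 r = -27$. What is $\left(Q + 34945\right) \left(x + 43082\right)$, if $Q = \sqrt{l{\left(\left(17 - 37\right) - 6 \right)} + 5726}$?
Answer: $950573890 + 27202 \sqrt{5759} \approx 9.5264 \cdot 10^{8}$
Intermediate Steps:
$r = 9$ ($r = \left(- \frac{1}{3}\right) \left(-27\right) = 9$)
$l{\left(Y \right)} = 33$ ($l{\left(Y \right)} = 9 + 24 = 33$)
$Q = \sqrt{5759}$ ($Q = \sqrt{33 + 5726} = \sqrt{5759} \approx 75.888$)
$\left(Q + 34945\right) \left(x + 43082\right) = \left(\sqrt{5759} + 34945\right) \left(-15880 + 43082\right) = \left(34945 + \sqrt{5759}\right) 27202 = 950573890 + 27202 \sqrt{5759}$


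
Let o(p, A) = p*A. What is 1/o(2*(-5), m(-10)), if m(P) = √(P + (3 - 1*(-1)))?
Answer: I*√6/60 ≈ 0.040825*I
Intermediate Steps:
m(P) = √(4 + P) (m(P) = √(P + (3 + 1)) = √(P + 4) = √(4 + P))
o(p, A) = A*p
1/o(2*(-5), m(-10)) = 1/(√(4 - 10)*(2*(-5))) = 1/(√(-6)*(-10)) = 1/((I*√6)*(-10)) = 1/(-10*I*√6) = I*√6/60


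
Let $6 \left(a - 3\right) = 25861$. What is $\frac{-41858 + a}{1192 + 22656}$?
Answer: $- \frac{20479}{13008} \approx -1.5743$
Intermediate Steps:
$a = \frac{25879}{6}$ ($a = 3 + \frac{1}{6} \cdot 25861 = 3 + \frac{25861}{6} = \frac{25879}{6} \approx 4313.2$)
$\frac{-41858 + a}{1192 + 22656} = \frac{-41858 + \frac{25879}{6}}{1192 + 22656} = - \frac{225269}{6 \cdot 23848} = \left(- \frac{225269}{6}\right) \frac{1}{23848} = - \frac{20479}{13008}$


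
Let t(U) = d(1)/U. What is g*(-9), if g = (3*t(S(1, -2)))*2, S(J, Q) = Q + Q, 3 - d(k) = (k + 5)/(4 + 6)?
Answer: 162/5 ≈ 32.400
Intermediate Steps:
d(k) = 5/2 - k/10 (d(k) = 3 - (k + 5)/(4 + 6) = 3 - (5 + k)/10 = 3 - (½ + k/10) = 3 + (-½ - k/10) = 5/2 - k/10)
S(J, Q) = 2*Q
t(U) = 12/(5*U) (t(U) = (5/2 - ⅒*1)/U = (5/2 - ⅒)/U = 12/(5*U))
g = -18/5 (g = (3*(12/(5*((2*(-2))))))*2 = (3*((12/5)/(-4)))*2 = (3*((12/5)*(-¼)))*2 = (3*(-⅗))*2 = -9/5*2 = -18/5 ≈ -3.6000)
g*(-9) = -18/5*(-9) = 162/5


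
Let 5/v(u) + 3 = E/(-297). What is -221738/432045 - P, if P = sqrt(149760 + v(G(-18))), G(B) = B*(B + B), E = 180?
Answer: -221738/432045 - 5*sqrt(84829269)/119 ≈ -387.50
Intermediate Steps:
G(B) = 2*B**2 (G(B) = B*(2*B) = 2*B**2)
v(u) = -165/119 (v(u) = 5/(-3 + 180/(-297)) = 5/(-3 + 180*(-1/297)) = 5/(-3 - 20/33) = 5/(-119/33) = 5*(-33/119) = -165/119)
P = 5*sqrt(84829269)/119 (P = sqrt(149760 - 165/119) = sqrt(17821275/119) = 5*sqrt(84829269)/119 ≈ 386.99)
-221738/432045 - P = -221738/432045 - 5*sqrt(84829269)/119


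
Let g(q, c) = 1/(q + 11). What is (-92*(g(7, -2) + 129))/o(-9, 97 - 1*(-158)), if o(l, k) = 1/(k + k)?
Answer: -18165860/3 ≈ -6.0553e+6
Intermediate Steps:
g(q, c) = 1/(11 + q)
o(l, k) = 1/(2*k)
(-92*(g(7, -2) + 129))/o(-9, 97 - 1*(-158)) = (-92*(1/(11 + 7) + 129))/((1/(2*(97 - 1*(-158))))) = (-92*(1/18 + 129))/((1/(2*(97 + 158)))) = (-92*(1/18 + 129))/(((½)/255)) = (-92*2323/18)/(((½)*(1/255))) = -106858/(9*1/510) = -106858/9*510 = -18165860/3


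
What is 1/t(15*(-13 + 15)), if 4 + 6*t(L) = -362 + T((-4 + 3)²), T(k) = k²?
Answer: -6/365 ≈ -0.016438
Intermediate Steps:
t(L) = -365/6 (t(L) = -⅔ + (-362 + ((-4 + 3)²)²)/6 = -⅔ + (-362 + ((-1)²)²)/6 = -⅔ + (-362 + 1²)/6 = -⅔ + (-362 + 1)/6 = -⅔ + (⅙)*(-361) = -⅔ - 361/6 = -365/6)
1/t(15*(-13 + 15)) = 1/(-365/6) = -6/365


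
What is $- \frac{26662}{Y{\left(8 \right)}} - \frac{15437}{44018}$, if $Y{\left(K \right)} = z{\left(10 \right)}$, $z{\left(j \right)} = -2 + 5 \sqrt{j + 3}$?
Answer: $- \frac{2352171109}{14129778} - \frac{133310 \sqrt{13}}{321} \approx -1663.8$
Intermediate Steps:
$z{\left(j \right)} = -2 + 5 \sqrt{3 + j}$
$Y{\left(K \right)} = -2 + 5 \sqrt{13}$ ($Y{\left(K \right)} = -2 + 5 \sqrt{3 + 10} = -2 + 5 \sqrt{13}$)
$- \frac{26662}{Y{\left(8 \right)}} - \frac{15437}{44018} = - \frac{26662}{-2 + 5 \sqrt{13}} - \frac{15437}{44018} = - \frac{15437}{44018} - \frac{26662}{-2 + 5 \sqrt{13}}$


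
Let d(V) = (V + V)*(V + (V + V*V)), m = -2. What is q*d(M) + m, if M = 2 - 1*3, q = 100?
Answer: 198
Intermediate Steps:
M = -1 (M = 2 - 3 = -1)
d(V) = 2*V*(V² + 2*V) (d(V) = (2*V)*(V + (V + V²)) = (2*V)*(V² + 2*V) = 2*V*(V² + 2*V))
q*d(M) + m = 100*(2*(-1)²*(2 - 1)) - 2 = 100*(2*1*1) - 2 = 100*2 - 2 = 200 - 2 = 198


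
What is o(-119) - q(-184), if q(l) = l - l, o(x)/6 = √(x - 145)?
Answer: 12*I*√66 ≈ 97.489*I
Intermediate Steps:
o(x) = 6*√(-145 + x) (o(x) = 6*√(x - 145) = 6*√(-145 + x))
q(l) = 0
o(-119) - q(-184) = 6*√(-145 - 119) - 1*0 = 6*√(-264) + 0 = 6*(2*I*√66) + 0 = 12*I*√66 + 0 = 12*I*√66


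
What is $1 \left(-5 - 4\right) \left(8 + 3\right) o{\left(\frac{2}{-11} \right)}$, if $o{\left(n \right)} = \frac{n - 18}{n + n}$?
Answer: $-4950$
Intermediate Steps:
$o{\left(n \right)} = \frac{-18 + n}{2 n}$
$1 \left(-5 - 4\right) \left(8 + 3\right) o{\left(\frac{2}{-11} \right)} = 1 \left(-5 - 4\right) \left(8 + 3\right) \frac{-18 + \frac{2}{-11}}{2 \frac{2}{-11}} = 1 \left(-9\right) 11 \frac{-18 + 2 \left(- \frac{1}{11}\right)}{2 \cdot 2 \left(- \frac{1}{11}\right)} = \left(-9\right) 11 \frac{-18 - \frac{2}{11}}{2 \left(- \frac{2}{11}\right)} = - 99 \cdot \frac{1}{2} \left(- \frac{11}{2}\right) \left(- \frac{200}{11}\right) = \left(-99\right) 50 = -4950$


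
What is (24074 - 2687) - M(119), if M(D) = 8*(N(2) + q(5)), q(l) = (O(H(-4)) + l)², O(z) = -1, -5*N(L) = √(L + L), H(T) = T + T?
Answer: 106311/5 ≈ 21262.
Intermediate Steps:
H(T) = 2*T
N(L) = -√2*√L/5 (N(L) = -√(L + L)/5 = -√2*√L/5)
q(l) = (-1 + l)²
M(D) = 624/5 (M(D) = 8*(-√2*√2/5 + (-1 + 5)²) = 8*(-⅖ + 4²) = 8*(-⅖ + 16) = 8*(78/5) = 624/5)
(24074 - 2687) - M(119) = (24074 - 2687) - 1*624/5 = 21387 - 624/5 = 106311/5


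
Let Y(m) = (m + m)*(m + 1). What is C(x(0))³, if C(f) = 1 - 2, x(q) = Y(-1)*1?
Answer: -1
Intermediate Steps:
Y(m) = 2*m*(1 + m) (Y(m) = (2*m)*(1 + m) = 2*m*(1 + m))
x(q) = 0 (x(q) = (2*(-1)*(1 - 1))*1 = (2*(-1)*0)*1 = 0*1 = 0)
C(f) = -1
C(x(0))³ = (-1)³ = -1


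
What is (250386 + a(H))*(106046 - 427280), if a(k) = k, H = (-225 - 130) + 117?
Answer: -80356042632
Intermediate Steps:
H = -238 (H = -355 + 117 = -238)
(250386 + a(H))*(106046 - 427280) = (250386 - 238)*(106046 - 427280) = 250148*(-321234) = -80356042632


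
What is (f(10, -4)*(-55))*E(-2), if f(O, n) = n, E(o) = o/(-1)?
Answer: 440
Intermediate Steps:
E(o) = -o (E(o) = o*(-1) = -o)
(f(10, -4)*(-55))*E(-2) = (-4*(-55))*(-1*(-2)) = 220*2 = 440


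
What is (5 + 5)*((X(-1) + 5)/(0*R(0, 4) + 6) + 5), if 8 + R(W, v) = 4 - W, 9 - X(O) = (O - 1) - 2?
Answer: 80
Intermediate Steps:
X(O) = 12 - O (X(O) = 9 - ((O - 1) - 2) = 9 - ((-1 + O) - 2) = 9 - (-3 + O) = 9 + (3 - O) = 12 - O)
R(W, v) = -4 - W (R(W, v) = -8 + (4 - W) = -4 - W)
(5 + 5)*((X(-1) + 5)/(0*R(0, 4) + 6) + 5) = (5 + 5)*(((12 - 1*(-1)) + 5)/(0*(-4 - 1*0) + 6) + 5) = 10*(((12 + 1) + 5)/(0*(-4 + 0) + 6) + 5) = 10*((13 + 5)/(0*(-4) + 6) + 5) = 10*(18/(0 + 6) + 5) = 10*(18/6 + 5) = 10*(18*(1/6) + 5) = 10*(3 + 5) = 10*8 = 80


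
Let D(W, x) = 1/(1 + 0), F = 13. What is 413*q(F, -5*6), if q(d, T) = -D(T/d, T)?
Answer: -413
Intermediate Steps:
D(W, x) = 1 (D(W, x) = 1/1 = 1)
q(d, T) = -1 (q(d, T) = -1*1 = -1)
413*q(F, -5*6) = 413*(-1) = -413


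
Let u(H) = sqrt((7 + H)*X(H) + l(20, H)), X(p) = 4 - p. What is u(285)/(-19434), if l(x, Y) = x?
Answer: -2*I*sqrt(5127)/9717 ≈ -0.014738*I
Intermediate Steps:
u(H) = sqrt(20 + (4 - H)*(7 + H)) (u(H) = sqrt((7 + H)*(4 - H) + 20) = sqrt((4 - H)*(7 + H) + 20) = sqrt(20 + (4 - H)*(7 + H)))
u(285)/(-19434) = sqrt(48 - 1*285**2 - 3*285)/(-19434) = sqrt(48 - 1*81225 - 855)*(-1/19434) = sqrt(48 - 81225 - 855)*(-1/19434) = sqrt(-82032)*(-1/19434) = (4*I*sqrt(5127))*(-1/19434) = -2*I*sqrt(5127)/9717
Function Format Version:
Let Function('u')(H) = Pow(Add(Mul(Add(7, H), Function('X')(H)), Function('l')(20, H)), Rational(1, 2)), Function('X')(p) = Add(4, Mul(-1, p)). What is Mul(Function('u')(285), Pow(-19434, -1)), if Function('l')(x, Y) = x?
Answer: Mul(Rational(-2, 9717), I, Pow(5127, Rational(1, 2))) ≈ Mul(-0.014738, I)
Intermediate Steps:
Function('u')(H) = Pow(Add(20, Mul(Add(4, Mul(-1, H)), Add(7, H))), Rational(1, 2)) (Function('u')(H) = Pow(Add(Mul(Add(7, H), Add(4, Mul(-1, H))), 20), Rational(1, 2)) = Pow(Add(Mul(Add(4, Mul(-1, H)), Add(7, H)), 20), Rational(1, 2)) = Pow(Add(20, Mul(Add(4, Mul(-1, H)), Add(7, H))), Rational(1, 2)))
Mul(Function('u')(285), Pow(-19434, -1)) = Mul(Pow(Add(48, Mul(-1, Pow(285, 2)), Mul(-3, 285)), Rational(1, 2)), Pow(-19434, -1)) = Mul(Pow(Add(48, Mul(-1, 81225), -855), Rational(1, 2)), Rational(-1, 19434)) = Mul(Pow(Add(48, -81225, -855), Rational(1, 2)), Rational(-1, 19434)) = Mul(Pow(-82032, Rational(1, 2)), Rational(-1, 19434)) = Mul(Mul(4, I, Pow(5127, Rational(1, 2))), Rational(-1, 19434)) = Mul(Rational(-2, 9717), I, Pow(5127, Rational(1, 2)))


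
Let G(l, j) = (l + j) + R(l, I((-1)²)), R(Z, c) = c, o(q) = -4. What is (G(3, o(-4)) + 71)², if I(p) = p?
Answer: 5041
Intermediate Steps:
G(l, j) = 1 + j + l (G(l, j) = (l + j) + (-1)² = (j + l) + 1 = 1 + j + l)
(G(3, o(-4)) + 71)² = ((1 - 4 + 3) + 71)² = (0 + 71)² = 71² = 5041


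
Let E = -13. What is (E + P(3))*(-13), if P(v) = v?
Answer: 130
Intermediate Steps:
(E + P(3))*(-13) = (-13 + 3)*(-13) = -10*(-13) = 130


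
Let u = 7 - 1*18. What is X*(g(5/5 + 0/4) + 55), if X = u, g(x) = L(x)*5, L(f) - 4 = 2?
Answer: -935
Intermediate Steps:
u = -11 (u = 7 - 18 = -11)
L(f) = 6 (L(f) = 4 + 2 = 6)
g(x) = 30 (g(x) = 6*5 = 30)
X = -11
X*(g(5/5 + 0/4) + 55) = -11*(30 + 55) = -11*85 = -935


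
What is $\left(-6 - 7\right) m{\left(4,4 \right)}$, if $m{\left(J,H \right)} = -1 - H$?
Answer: $65$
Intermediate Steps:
$\left(-6 - 7\right) m{\left(4,4 \right)} = \left(-6 - 7\right) \left(-1 - 4\right) = - 13 \left(-1 - 4\right) = \left(-13\right) \left(-5\right) = 65$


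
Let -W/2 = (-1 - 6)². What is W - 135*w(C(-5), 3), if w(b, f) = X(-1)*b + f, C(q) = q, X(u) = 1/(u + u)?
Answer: -1681/2 ≈ -840.50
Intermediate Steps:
X(u) = 1/(2*u)
W = -98 (W = -2*(-1 - 6)² = -2*(-7)² = -2*49 = -98)
w(b, f) = f - b/2 (w(b, f) = ((½)/(-1))*b + f = ((½)*(-1))*b + f = -b/2 + f = f - b/2)
W - 135*w(C(-5), 3) = -98 - 135*(3 - ½*(-5)) = -98 - 135*(3 + 5/2) = -98 - 135*11/2 = -98 - 1485/2 = -1681/2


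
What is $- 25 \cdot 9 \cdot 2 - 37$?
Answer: $-487$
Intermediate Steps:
$- 25 \cdot 9 \cdot 2 - 37 = \left(-25\right) 18 - 37 = -450 - 37 = -487$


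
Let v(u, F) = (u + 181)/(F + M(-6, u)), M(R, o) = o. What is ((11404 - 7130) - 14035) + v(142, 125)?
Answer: -2605864/267 ≈ -9759.8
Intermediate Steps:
v(u, F) = (181 + u)/(F + u) (v(u, F) = (u + 181)/(F + u) = (181 + u)/(F + u))
((11404 - 7130) - 14035) + v(142, 125) = ((11404 - 7130) - 14035) + (181 + 142)/(125 + 142) = (4274 - 14035) + 323/267 = -9761 + (1/267)*323 = -9761 + 323/267 = -2605864/267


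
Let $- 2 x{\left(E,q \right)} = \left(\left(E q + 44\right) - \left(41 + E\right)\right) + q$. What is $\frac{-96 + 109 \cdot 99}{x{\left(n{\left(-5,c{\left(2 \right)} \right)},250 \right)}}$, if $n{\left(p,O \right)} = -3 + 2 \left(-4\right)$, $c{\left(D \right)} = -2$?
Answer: $\frac{10695}{1243} \approx 8.6042$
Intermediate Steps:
$n{\left(p,O \right)} = -11$ ($n{\left(p,O \right)} = -3 - 8 = -11$)
$x{\left(E,q \right)} = - \frac{3}{2} + \frac{E}{2} - \frac{q}{2} - \frac{E q}{2}$ ($x{\left(E,q \right)} = - \frac{\left(\left(E q + 44\right) - \left(41 + E\right)\right) + q}{2} = - \frac{\left(\left(44 + E q\right) - \left(41 + E\right)\right) + q}{2} = - \frac{\left(3 - E + E q\right) + q}{2} = - \frac{3 + q - E + E q}{2} = - \frac{3}{2} + \frac{E}{2} - \frac{q}{2} - \frac{E q}{2}$)
$\frac{-96 + 109 \cdot 99}{x{\left(n{\left(-5,c{\left(2 \right)} \right)},250 \right)}} = \frac{-96 + 109 \cdot 99}{- \frac{3}{2} + \frac{1}{2} \left(-11\right) - 125 - \left(- \frac{11}{2}\right) 250} = \frac{-96 + 10791}{- \frac{3}{2} - \frac{11}{2} - 125 + 1375} = \frac{10695}{1243}$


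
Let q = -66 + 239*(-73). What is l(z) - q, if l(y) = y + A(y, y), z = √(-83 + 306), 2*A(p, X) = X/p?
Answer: 35027/2 + √223 ≈ 17528.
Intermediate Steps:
A(p, X) = X/(2*p) (A(p, X) = (X/p)/2 = X/(2*p))
q = -17513 (q = -66 - 17447 = -17513)
z = √223 ≈ 14.933
l(y) = ½ + y (l(y) = y + y/(2*y) = y + ½ = ½ + y)
l(z) - q = (½ + √223) - 1*(-17513) = (½ + √223) + 17513 = 35027/2 + √223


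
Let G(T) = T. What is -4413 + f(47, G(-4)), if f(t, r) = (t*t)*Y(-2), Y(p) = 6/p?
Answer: -11040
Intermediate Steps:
f(t, r) = -3*t² (f(t, r) = (t*t)*(6/(-2)) = t²*(6*(-½)) = t²*(-3) = -3*t²)
-4413 + f(47, G(-4)) = -4413 - 3*47² = -4413 - 3*2209 = -4413 - 6627 = -11040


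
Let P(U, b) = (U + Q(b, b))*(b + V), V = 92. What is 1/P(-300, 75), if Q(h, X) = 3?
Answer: -1/49599 ≈ -2.0162e-5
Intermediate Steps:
P(U, b) = (3 + U)*(92 + b) (P(U, b) = (U + 3)*(b + 92) = (3 + U)*(92 + b))
1/P(-300, 75) = 1/(276 + 3*75 + 92*(-300) - 300*75) = 1/(276 + 225 - 27600 - 22500) = 1/(-49599) = -1/49599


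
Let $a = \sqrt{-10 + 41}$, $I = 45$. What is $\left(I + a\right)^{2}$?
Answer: $\left(45 + \sqrt{31}\right)^{2} \approx 2557.1$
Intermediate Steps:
$a = \sqrt{31} \approx 5.5678$
$\left(I + a\right)^{2} = \left(45 + \sqrt{31}\right)^{2}$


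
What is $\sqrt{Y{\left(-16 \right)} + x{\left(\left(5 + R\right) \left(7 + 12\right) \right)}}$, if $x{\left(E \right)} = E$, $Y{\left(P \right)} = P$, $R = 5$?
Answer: $\sqrt{174} \approx 13.191$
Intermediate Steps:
$\sqrt{Y{\left(-16 \right)} + x{\left(\left(5 + R\right) \left(7 + 12\right) \right)}} = \sqrt{-16 + \left(5 + 5\right) \left(7 + 12\right)} = \sqrt{-16 + 10 \cdot 19} = \sqrt{-16 + 190} = \sqrt{174}$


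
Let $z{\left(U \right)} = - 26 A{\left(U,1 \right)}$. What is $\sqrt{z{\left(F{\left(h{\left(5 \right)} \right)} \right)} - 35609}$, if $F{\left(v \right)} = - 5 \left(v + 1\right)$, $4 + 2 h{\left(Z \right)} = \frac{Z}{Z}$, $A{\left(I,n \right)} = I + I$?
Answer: $57 i \sqrt{11} \approx 189.05 i$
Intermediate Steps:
$A{\left(I,n \right)} = 2 I$
$h{\left(Z \right)} = - \frac{3}{2}$ ($h{\left(Z \right)} = -2 + \frac{Z \frac{1}{Z}}{2} = -2 + \frac{1}{2} \cdot 1 = -2 + \frac{1}{2} = - \frac{3}{2}$)
$F{\left(v \right)} = -5 - 5 v$ ($F{\left(v \right)} = - 5 \left(1 + v\right) = -5 - 5 v$)
$z{\left(U \right)} = - 52 U$ ($z{\left(U \right)} = - 26 \cdot 2 U = - 52 U$)
$\sqrt{z{\left(F{\left(h{\left(5 \right)} \right)} \right)} - 35609} = \sqrt{- 52 \left(-5 - - \frac{15}{2}\right) - 35609} = \sqrt{- 52 \left(-5 + \frac{15}{2}\right) - 35609} = \sqrt{\left(-52\right) \frac{5}{2} - 35609} = \sqrt{-130 - 35609} = \sqrt{-35739} = 57 i \sqrt{11}$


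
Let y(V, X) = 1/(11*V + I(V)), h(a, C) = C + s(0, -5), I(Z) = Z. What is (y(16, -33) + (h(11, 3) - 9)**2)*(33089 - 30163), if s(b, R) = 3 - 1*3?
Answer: 10113719/96 ≈ 1.0535e+5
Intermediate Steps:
s(b, R) = 0 (s(b, R) = 3 - 3 = 0)
h(a, C) = C (h(a, C) = C + 0 = C)
y(V, X) = 1/(12*V) (y(V, X) = 1/(11*V + V) = 1/(12*V))
(y(16, -33) + (h(11, 3) - 9)**2)*(33089 - 30163) = ((1/12)/16 + (3 - 9)**2)*(33089 - 30163) = ((1/12)*(1/16) + (-6)**2)*2926 = (1/192 + 36)*2926 = (6913/192)*2926 = 10113719/96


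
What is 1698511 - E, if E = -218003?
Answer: 1916514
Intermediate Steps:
1698511 - E = 1698511 - 1*(-218003) = 1698511 + 218003 = 1916514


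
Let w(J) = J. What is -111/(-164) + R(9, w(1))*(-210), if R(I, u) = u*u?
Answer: -34329/164 ≈ -209.32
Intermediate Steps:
R(I, u) = u**2
-111/(-164) + R(9, w(1))*(-210) = -111/(-164) + 1**2*(-210) = -111*(-1/164) + 1*(-210) = 111/164 - 210 = -34329/164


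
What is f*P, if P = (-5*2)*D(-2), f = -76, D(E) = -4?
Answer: -3040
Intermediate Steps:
P = 40 (P = -5*2*(-4) = -10*(-4) = 40)
f*P = -76*40 = -3040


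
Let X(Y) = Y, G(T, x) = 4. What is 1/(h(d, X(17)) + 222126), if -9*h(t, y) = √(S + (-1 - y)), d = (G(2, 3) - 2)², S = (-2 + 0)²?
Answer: 8996103/1998268374985 + 9*I*√14/3996536749970 ≈ 4.5019e-6 + 8.426e-12*I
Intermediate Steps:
S = 4 (S = (-2)² = 4)
d = 4 (d = (4 - 2)² = 2² = 4)
h(t, y) = -√(3 - y)/9 (h(t, y) = -√(4 + (-1 - y))/9 = -√(3 - y)/9)
1/(h(d, X(17)) + 222126) = 1/(-√(3 - 1*17)/9 + 222126) = 1/(-√(3 - 17)/9 + 222126) = 1/(-I*√14/9 + 222126) = 1/(222126 - I*√14/9)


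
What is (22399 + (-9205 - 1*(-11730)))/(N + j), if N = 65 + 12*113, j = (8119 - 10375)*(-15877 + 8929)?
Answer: 24924/15676109 ≈ 0.0015899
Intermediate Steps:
j = 15674688 (j = -2256*(-6948) = 15674688)
N = 1421 (N = 65 + 1356 = 1421)
(22399 + (-9205 - 1*(-11730)))/(N + j) = (22399 + (-9205 - 1*(-11730)))/(1421 + 15674688) = (22399 + (-9205 + 11730))/15676109 = (22399 + 2525)*(1/15676109) = 24924*(1/15676109) = 24924/15676109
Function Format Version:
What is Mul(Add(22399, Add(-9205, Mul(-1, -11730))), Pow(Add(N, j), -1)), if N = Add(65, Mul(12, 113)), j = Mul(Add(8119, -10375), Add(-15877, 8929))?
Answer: Rational(24924, 15676109) ≈ 0.0015899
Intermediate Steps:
j = 15674688 (j = Mul(-2256, -6948) = 15674688)
N = 1421 (N = Add(65, 1356) = 1421)
Mul(Add(22399, Add(-9205, Mul(-1, -11730))), Pow(Add(N, j), -1)) = Mul(Add(22399, Add(-9205, Mul(-1, -11730))), Pow(Add(1421, 15674688), -1)) = Mul(Add(22399, Add(-9205, 11730)), Pow(15676109, -1)) = Mul(Add(22399, 2525), Rational(1, 15676109)) = Mul(24924, Rational(1, 15676109)) = Rational(24924, 15676109)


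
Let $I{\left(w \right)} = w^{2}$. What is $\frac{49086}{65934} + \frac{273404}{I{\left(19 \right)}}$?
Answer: $\frac{111384811}{146927} \approx 758.1$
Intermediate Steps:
$\frac{49086}{65934} + \frac{273404}{I{\left(19 \right)}} = \frac{49086}{65934} + \frac{273404}{19^{2}} = 49086 \cdot \frac{1}{65934} + \frac{273404}{361} = \frac{303}{407} + 273404 \cdot \frac{1}{361} = \frac{303}{407} + \frac{273404}{361} = \frac{111384811}{146927}$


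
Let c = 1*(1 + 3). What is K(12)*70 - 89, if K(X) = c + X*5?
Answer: 4391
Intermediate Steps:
c = 4 (c = 1*4 = 4)
K(X) = 4 + 5*X (K(X) = 4 + X*5 = 4 + 5*X)
K(12)*70 - 89 = (4 + 5*12)*70 - 89 = (4 + 60)*70 - 89 = 64*70 - 89 = 4480 - 89 = 4391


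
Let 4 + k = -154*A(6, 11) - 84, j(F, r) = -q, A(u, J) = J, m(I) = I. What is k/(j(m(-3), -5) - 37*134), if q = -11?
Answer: 594/1649 ≈ 0.36022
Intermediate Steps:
j(F, r) = 11 (j(F, r) = -1*(-11) = 11)
k = -1782 (k = -4 + (-154*11 - 84) = -4 + (-1694 - 84) = -4 - 1778 = -1782)
k/(j(m(-3), -5) - 37*134) = -1782/(11 - 37*134) = -1782/(11 - 4958) = -1782/(-4947) = -1782*(-1/4947) = 594/1649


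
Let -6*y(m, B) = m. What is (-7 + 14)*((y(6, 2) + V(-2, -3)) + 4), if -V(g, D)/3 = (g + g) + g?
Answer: 147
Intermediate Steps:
y(m, B) = -m/6
V(g, D) = -9*g (V(g, D) = -3*((g + g) + g) = -3*(2*g + g) = -9*g)
(-7 + 14)*((y(6, 2) + V(-2, -3)) + 4) = (-7 + 14)*((-⅙*6 - 9*(-2)) + 4) = 7*((-1 + 18) + 4) = 7*(17 + 4) = 7*21 = 147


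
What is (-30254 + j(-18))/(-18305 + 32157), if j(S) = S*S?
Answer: -14965/6926 ≈ -2.1607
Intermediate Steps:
j(S) = S²
(-30254 + j(-18))/(-18305 + 32157) = (-30254 + (-18)²)/(-18305 + 32157) = (-30254 + 324)/13852 = -29930*1/13852 = -14965/6926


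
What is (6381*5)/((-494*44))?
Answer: -31905/21736 ≈ -1.4678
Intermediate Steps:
(6381*5)/((-494*44)) = 31905/(-21736) = 31905*(-1/21736) = -31905/21736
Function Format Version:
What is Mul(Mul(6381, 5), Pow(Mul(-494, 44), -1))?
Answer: Rational(-31905, 21736) ≈ -1.4678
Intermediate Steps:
Mul(Mul(6381, 5), Pow(Mul(-494, 44), -1)) = Mul(31905, Pow(-21736, -1)) = Mul(31905, Rational(-1, 21736)) = Rational(-31905, 21736)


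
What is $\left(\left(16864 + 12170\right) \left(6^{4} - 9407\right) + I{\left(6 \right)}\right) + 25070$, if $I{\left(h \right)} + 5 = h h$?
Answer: $-235469673$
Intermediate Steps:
$I{\left(h \right)} = -5 + h^{2}$ ($I{\left(h \right)} = -5 + h h = -5 + h^{2}$)
$\left(\left(16864 + 12170\right) \left(6^{4} - 9407\right) + I{\left(6 \right)}\right) + 25070 = \left(\left(16864 + 12170\right) \left(6^{4} - 9407\right) - \left(5 - 6^{2}\right)\right) + 25070 = \left(29034 \left(1296 - 9407\right) + \left(-5 + 36\right)\right) + 25070 = \left(29034 \left(-8111\right) + 31\right) + 25070 = \left(-235494774 + 31\right) + 25070 = -235494743 + 25070 = -235469673$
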